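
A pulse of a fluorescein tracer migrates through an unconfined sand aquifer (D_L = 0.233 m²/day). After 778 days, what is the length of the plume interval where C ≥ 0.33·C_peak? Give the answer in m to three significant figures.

The plume is Gaussian with σ = √(2Dt) = √(2 × 0.233 × 778) = 19.04 m.
C/C_peak = exp(−Δx²/(2σ²)) = 0.33 ⇒ Δx = σ·√(−2 ln 0.33) = 19.04 × 1.489 = 28.35 m.
Width = 2Δx = 56.7 m.

56.7 m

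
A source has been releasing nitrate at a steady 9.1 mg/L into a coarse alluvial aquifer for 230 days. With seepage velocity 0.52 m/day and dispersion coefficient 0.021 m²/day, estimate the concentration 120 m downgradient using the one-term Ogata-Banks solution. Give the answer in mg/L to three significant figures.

For a continuous step input, C/C₀ ≈ ½·erfc((x−vt)/(2√(Dt))).
vt = 0.52 × 230 = 119.6 m and 2√(Dt) = 2√(0.021 × 230) = 4.395 m.
Argument (x−vt)/(2√(Dt)) = (120 − 119.6)/4.395 = 0.09101; ½·erfc(0.09101) = 0.4488.
C = 9.1 × 0.4488 = 4.08 mg/L.

4.08 mg/L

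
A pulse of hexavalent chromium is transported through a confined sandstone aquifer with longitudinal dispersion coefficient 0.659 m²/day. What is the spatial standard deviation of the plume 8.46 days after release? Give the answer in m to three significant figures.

3.34 m

Dispersive spreading gives a Gaussian with σ² = 2Dt; advection only shifts the center.
σ = √(2 × 0.659 × 8.46) = 3.34 m.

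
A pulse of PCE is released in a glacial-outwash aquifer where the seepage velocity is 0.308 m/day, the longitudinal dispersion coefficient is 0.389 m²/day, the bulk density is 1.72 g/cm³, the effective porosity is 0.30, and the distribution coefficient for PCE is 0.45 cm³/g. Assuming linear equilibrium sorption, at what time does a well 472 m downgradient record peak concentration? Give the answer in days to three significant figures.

5470 days

Retardation factor R = 1 + ρ_b·K_d/n = 1 + 1.72 × 0.45/0.30 = 3.580.
Sorption retards both mechanisms: v_R = v/R = 0.08603 m/day, D_R = D/R = 0.1087 m²/day.
Peak time from v_R²t² + 2D_R t − x² = 0: t = (√(D_R² + v_R²x²) − D_R)/v_R².
√(D_R² + v_R²x²) = √(0.1087² + 0.08603² × 472²) = 40.61; v_R² = 0.007401.
t = (40.61 − 0.1087)/0.007401 = 5470 days.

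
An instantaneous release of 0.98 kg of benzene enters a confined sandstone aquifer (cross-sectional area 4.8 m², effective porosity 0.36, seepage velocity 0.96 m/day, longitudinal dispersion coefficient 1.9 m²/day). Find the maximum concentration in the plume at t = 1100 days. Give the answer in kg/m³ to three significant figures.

The peak of an instantaneous 1D plume sits at x = vt; there the Gaussian factor is 1 and C_max = M/(n_e·A·√(4πDt)), where n_e·A is the pore area the mass is dissolved in.
√(4πDt) = √(4π × 1.9 × 1100) = 162.1 m, so C_max = 0.98/(0.36 × 4.8 × 162.1) = 0.00350 kg/m³.

0.00350 kg/m³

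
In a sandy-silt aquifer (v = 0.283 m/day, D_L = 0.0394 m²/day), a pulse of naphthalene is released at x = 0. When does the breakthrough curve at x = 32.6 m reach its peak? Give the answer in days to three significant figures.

For the 1D instantaneous-source solution, setting ∂C/∂t = 0 at fixed x gives v²t² + 2Dt − x² = 0, so t = (√(D² + v²x²) − D)/v².
√(D² + v²x²) = √(0.0394² + 0.283² × 32.6²) = 9.226; v² = 0.080089.
t = (9.226 − 0.0394)/0.080089 = 115 days (vs. the pure-advection estimate x/v = 115 d).

115 days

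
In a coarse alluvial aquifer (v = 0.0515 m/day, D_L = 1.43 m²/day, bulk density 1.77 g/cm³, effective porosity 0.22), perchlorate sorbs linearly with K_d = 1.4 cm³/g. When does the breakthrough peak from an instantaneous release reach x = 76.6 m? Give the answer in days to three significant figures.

12800 days

Retardation factor R = 1 + ρ_b·K_d/n = 1 + 1.77 × 1.4/0.22 = 12.26.
Sorption retards both mechanisms: v_R = v/R = 0.004201 m/day, D_R = D/R = 0.1166 m²/day.
Peak time from v_R²t² + 2D_R t − x² = 0: t = (√(D_R² + v_R²x²) − D_R)/v_R².
√(D_R² + v_R²x²) = √(0.1166² + 0.004201² × 76.6²) = 0.3423; v_R² = 1.765e-05.
t = (0.3423 − 0.1166)/1.765e-05 = 12800 days.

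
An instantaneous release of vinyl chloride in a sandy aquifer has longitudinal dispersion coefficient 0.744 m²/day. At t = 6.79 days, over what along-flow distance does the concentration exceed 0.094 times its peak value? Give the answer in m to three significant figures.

13.8 m

The plume is Gaussian with σ = √(2Dt) = √(2 × 0.744 × 6.79) = 3.179 m.
C/C_peak = exp(−Δx²/(2σ²)) = 0.094 ⇒ Δx = σ·√(−2 ln 0.094) = 3.179 × 2.175 = 6.914 m.
Width = 2Δx = 13.8 m.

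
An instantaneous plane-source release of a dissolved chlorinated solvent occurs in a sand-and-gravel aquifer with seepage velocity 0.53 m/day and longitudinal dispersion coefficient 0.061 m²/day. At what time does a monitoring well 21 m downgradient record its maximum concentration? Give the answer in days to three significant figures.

39.4 days

For the 1D instantaneous-source solution, setting ∂C/∂t = 0 at fixed x gives v²t² + 2Dt − x² = 0, so t = (√(D² + v²x²) − D)/v².
√(D² + v²x²) = √(0.061² + 0.53² × 21²) = 11.13; v² = 0.2809.
t = (11.13 − 0.061)/0.2809 = 39.4 days (vs. the pure-advection estimate x/v = 39.6 d).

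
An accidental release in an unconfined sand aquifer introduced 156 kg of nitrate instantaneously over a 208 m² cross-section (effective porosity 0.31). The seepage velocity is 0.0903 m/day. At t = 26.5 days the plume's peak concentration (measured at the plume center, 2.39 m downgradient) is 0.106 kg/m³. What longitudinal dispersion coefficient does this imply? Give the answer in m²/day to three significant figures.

At the plume center C_max = M/(n_e·A·√(4πDt)), so D = M²/(4πt·(n_e·A·C_max)²).
n_e·A·C_max = 0.31 × 208 × 0.106 = 6.835 kg/m.
D = 156²/(4π × 26.5 × 6.835²) = 1.56 m²/day.

1.56 m²/day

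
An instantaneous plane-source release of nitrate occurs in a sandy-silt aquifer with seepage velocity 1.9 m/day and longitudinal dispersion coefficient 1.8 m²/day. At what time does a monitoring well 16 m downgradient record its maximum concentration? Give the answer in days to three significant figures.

7.94 days

For the 1D instantaneous-source solution, setting ∂C/∂t = 0 at fixed x gives v²t² + 2Dt − x² = 0, so t = (√(D² + v²x²) − D)/v².
√(D² + v²x²) = √(1.8² + 1.9² × 16²) = 30.45; v² = 3.61.
t = (30.45 − 1.8)/3.61 = 7.94 days (vs. the pure-advection estimate x/v = 8.42 d).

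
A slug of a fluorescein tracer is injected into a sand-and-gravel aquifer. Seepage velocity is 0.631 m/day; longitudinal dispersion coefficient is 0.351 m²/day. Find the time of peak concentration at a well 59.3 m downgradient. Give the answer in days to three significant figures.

For the 1D instantaneous-source solution, setting ∂C/∂t = 0 at fixed x gives v²t² + 2Dt − x² = 0, so t = (√(D² + v²x²) − D)/v².
√(D² + v²x²) = √(0.351² + 0.631² × 59.3²) = 37.42; v² = 0.398161.
t = (37.42 − 0.351)/0.398161 = 93.1 days (vs. the pure-advection estimate x/v = 94.0 d).

93.1 days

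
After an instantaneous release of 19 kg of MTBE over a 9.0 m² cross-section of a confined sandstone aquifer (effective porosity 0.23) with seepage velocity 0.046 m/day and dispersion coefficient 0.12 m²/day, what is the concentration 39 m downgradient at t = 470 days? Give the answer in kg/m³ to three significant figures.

For an instantaneous plane source, C(x,t) = M/(n_e·A·√(4πDt)) · exp(−(x−vt)²/(4Dt)), with n_e·A the pore (flow) area.
Plume center vt = 0.046 × 470 = 21.62 m, so the well at 39 m is 17.38 m downgradient of the peak.
√(4πDt) = 26.62 m, giving peak height M/(n_e·A·√(4πDt)) = 19/(0.23 × 9.0 × 26.62) = 0.3448 kg/m³.
(x−vt)²/(4Dt) = (17.38)²/(4 × 0.12 × 470) = 1.339; exp(−1.339) = 0.2621.
C = 0.3448 × 0.2621 = 0.0904 kg/m³.

0.0904 kg/m³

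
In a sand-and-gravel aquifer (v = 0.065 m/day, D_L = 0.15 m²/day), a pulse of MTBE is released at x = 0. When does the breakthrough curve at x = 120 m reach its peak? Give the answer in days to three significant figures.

1810 days

For the 1D instantaneous-source solution, setting ∂C/∂t = 0 at fixed x gives v²t² + 2Dt − x² = 0, so t = (√(D² + v²x²) − D)/v².
√(D² + v²x²) = √(0.15² + 0.065² × 120²) = 7.801; v² = 0.004225.
t = (7.801 − 0.15)/0.004225 = 1810 days (vs. the pure-advection estimate x/v = 1850 d).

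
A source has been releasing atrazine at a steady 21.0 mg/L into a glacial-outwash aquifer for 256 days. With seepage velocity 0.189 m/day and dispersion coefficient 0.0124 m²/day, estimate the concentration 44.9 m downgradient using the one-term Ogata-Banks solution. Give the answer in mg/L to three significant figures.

For a continuous step input, C/C₀ ≈ ½·erfc((x−vt)/(2√(Dt))).
vt = 0.189 × 256 = 48.384 m and 2√(Dt) = 2√(0.0124 × 256) = 3.563 m.
Argument (x−vt)/(2√(Dt)) = (44.9 − 48.384)/3.563 = -0.9778; ½·erfc(-0.9778) = 0.9166.
C = 21.0 × 0.9166 = 19.2 mg/L.

19.2 mg/L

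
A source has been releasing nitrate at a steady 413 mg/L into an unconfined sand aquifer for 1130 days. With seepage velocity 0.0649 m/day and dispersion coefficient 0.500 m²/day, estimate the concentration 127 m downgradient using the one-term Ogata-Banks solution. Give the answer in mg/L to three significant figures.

For a continuous step input, C/C₀ ≈ ½·erfc((x−vt)/(2√(Dt))).
vt = 0.0649 × 1130 = 73.337 m and 2√(Dt) = 2√(0.500 × 1130) = 47.54 m.
Argument (x−vt)/(2√(Dt)) = (127 − 73.337)/47.54 = 1.129; ½·erfc(1.129) = 0.05517.
C = 413 × 0.05517 = 22.8 mg/L.

22.8 mg/L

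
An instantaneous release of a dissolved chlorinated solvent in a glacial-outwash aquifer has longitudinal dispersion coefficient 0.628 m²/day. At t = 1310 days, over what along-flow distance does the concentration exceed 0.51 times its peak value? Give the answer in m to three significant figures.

94.1 m

The plume is Gaussian with σ = √(2Dt) = √(2 × 0.628 × 1310) = 40.56 m.
C/C_peak = exp(−Δx²/(2σ²)) = 0.51 ⇒ Δx = σ·√(−2 ln 0.51) = 40.56 × 1.160 = 47.05 m.
Width = 2Δx = 94.1 m.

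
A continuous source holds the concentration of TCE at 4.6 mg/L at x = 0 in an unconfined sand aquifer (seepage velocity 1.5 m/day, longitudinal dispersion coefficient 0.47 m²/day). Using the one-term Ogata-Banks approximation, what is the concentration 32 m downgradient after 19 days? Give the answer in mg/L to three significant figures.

For a continuous step input, C/C₀ ≈ ½·erfc((x−vt)/(2√(Dt))).
vt = 1.5 × 19 = 28.5 m and 2√(Dt) = 2√(0.47 × 19) = 5.977 m.
Argument (x−vt)/(2√(Dt)) = (32 − 28.5)/5.977 = 0.5856; ½·erfc(0.5856) = 0.2038.
C = 4.6 × 0.2038 = 0.937 mg/L.

0.937 mg/L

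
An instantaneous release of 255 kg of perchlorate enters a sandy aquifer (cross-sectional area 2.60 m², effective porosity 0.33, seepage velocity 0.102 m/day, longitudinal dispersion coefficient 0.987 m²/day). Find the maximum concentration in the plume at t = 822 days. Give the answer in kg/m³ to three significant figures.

The peak of an instantaneous 1D plume sits at x = vt; there the Gaussian factor is 1 and C_max = M/(n_e·A·√(4πDt)), where n_e·A is the pore area the mass is dissolved in.
√(4πDt) = √(4π × 0.987 × 822) = 101.0 m, so C_max = 255/(0.33 × 2.60 × 101.0) = 2.94 kg/m³.

2.94 kg/m³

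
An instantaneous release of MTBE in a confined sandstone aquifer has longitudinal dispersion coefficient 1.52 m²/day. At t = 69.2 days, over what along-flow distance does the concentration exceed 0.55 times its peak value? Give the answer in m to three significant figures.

31.7 m

The plume is Gaussian with σ = √(2Dt) = √(2 × 1.52 × 69.2) = 14.50 m.
C/C_peak = exp(−Δx²/(2σ²)) = 0.55 ⇒ Δx = σ·√(−2 ln 0.55) = 14.50 × 1.093 = 15.85 m.
Width = 2Δx = 31.7 m.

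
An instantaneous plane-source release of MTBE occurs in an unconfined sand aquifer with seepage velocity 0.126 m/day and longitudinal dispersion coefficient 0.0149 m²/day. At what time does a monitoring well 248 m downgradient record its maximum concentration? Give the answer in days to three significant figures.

For the 1D instantaneous-source solution, setting ∂C/∂t = 0 at fixed x gives v²t² + 2Dt − x² = 0, so t = (√(D² + v²x²) − D)/v².
√(D² + v²x²) = √(0.0149² + 0.126² × 248²) = 31.25; v² = 0.015876.
t = (31.25 − 0.0149)/0.015876 = 1970 days (vs. the pure-advection estimate x/v = 1970 d).

1970 days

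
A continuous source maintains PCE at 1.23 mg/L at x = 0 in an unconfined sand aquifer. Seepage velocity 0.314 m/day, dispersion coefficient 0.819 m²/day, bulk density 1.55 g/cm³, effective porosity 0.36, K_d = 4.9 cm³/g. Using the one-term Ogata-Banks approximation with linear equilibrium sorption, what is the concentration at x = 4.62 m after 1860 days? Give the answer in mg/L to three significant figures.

1.19 mg/L

Retardation factor R = 1 + ρ_b·K_d/n = 1 + 1.55 × 4.9/0.36 = 22.10.
Sorption retards both mechanisms: v_R = v/R = 0.01421 m/day, D_R = D/R = 0.03706 m²/day.
v_R·t = 0.01421 × 1860 = 26.4306 m; 2√(D_R t) = 16.61 m; argument = (4.62 − 26.4306)/16.61 = -1.313.
C = C₀ × ½·erfc(-1.313) = 1.23 × 0.9683 = 1.19 mg/L.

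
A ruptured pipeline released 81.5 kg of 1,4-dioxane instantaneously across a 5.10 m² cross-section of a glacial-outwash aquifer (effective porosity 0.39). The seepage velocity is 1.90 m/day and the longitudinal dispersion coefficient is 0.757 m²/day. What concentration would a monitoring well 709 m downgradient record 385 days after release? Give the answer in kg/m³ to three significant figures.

0.439 kg/m³

For an instantaneous plane source, C(x,t) = M/(n_e·A·√(4πDt)) · exp(−(x−vt)²/(4Dt)), with n_e·A the pore (flow) area.
Plume center vt = 1.90 × 385 = 731.5 m, so the well at 709 m is 22.5 m upgradient of the peak.
√(4πDt) = 60.52 m, giving peak height M/(n_e·A·√(4πDt)) = 81.5/(0.39 × 5.10 × 60.52) = 0.6771 kg/m³.
(x−vt)²/(4Dt) = (-22.5)²/(4 × 0.757 × 385) = 0.4343; exp(−0.4343) = 0.6477.
C = 0.6771 × 0.6477 = 0.439 kg/m³.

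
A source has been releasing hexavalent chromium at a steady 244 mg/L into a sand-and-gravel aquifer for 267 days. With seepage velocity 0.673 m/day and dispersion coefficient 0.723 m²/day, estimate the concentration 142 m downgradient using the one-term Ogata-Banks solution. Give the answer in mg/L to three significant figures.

For a continuous step input, C/C₀ ≈ ½·erfc((x−vt)/(2√(Dt))).
vt = 0.673 × 267 = 179.691 m and 2√(Dt) = 2√(0.723 × 267) = 27.79 m.
Argument (x−vt)/(2√(Dt)) = (142 − 179.691)/27.79 = -1.356; ½·erfc(-1.356) = 0.9724.
C = 244 × 0.9724 = 237 mg/L.

237 mg/L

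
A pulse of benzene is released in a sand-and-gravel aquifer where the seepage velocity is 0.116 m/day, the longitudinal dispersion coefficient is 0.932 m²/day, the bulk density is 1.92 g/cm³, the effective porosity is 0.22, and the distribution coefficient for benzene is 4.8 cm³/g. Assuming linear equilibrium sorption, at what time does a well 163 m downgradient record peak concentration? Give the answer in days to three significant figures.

57400 days

Retardation factor R = 1 + ρ_b·K_d/n = 1 + 1.92 × 4.8/0.22 = 42.89.
Sorption retards both mechanisms: v_R = v/R = 0.002705 m/day, D_R = D/R = 0.02173 m²/day.
Peak time from v_R²t² + 2D_R t − x² = 0: t = (√(D_R² + v_R²x²) − D_R)/v_R².
√(D_R² + v_R²x²) = √(0.02173² + 0.002705² × 163²) = 0.4415; v_R² = 7.317e-06.
t = (0.4415 − 0.02173)/7.317e-06 = 57400 days.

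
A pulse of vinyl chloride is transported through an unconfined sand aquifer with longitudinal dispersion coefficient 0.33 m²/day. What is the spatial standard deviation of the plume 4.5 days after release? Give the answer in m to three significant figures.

1.72 m

Dispersive spreading gives a Gaussian with σ² = 2Dt; advection only shifts the center.
σ = √(2 × 0.33 × 4.5) = 1.72 m.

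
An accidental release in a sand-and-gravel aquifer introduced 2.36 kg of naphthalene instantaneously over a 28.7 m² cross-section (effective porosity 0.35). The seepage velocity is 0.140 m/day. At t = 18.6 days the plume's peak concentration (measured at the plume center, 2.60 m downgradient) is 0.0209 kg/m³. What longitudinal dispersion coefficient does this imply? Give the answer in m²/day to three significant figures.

At the plume center C_max = M/(n_e·A·√(4πDt)), so D = M²/(4πt·(n_e·A·C_max)²).
n_e·A·C_max = 0.35 × 28.7 × 0.0209 = 0.2099 kg/m.
D = 2.36²/(4π × 18.6 × 0.2099²) = 0.541 m²/day.

0.541 m²/day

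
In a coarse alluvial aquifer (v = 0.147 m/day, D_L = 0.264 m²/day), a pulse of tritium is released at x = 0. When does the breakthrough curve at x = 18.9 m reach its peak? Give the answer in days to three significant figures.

For the 1D instantaneous-source solution, setting ∂C/∂t = 0 at fixed x gives v²t² + 2Dt − x² = 0, so t = (√(D² + v²x²) − D)/v².
√(D² + v²x²) = √(0.264² + 0.147² × 18.9²) = 2.791; v² = 0.021609.
t = (2.791 − 0.264)/0.021609 = 117 days (vs. the pure-advection estimate x/v = 129 d).

117 days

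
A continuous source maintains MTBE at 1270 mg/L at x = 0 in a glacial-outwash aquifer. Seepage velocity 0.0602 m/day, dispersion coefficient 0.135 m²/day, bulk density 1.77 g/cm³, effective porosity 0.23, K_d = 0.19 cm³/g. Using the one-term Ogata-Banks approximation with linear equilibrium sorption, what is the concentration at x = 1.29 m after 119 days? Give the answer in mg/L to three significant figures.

Retardation factor R = 1 + ρ_b·K_d/n = 1 + 1.77 × 0.19/0.23 = 2.462.
Sorption retards both mechanisms: v_R = v/R = 0.02445 m/day, D_R = D/R = 0.05483 m²/day.
v_R·t = 0.02445 × 119 = 2.90955 m; 2√(D_R t) = 5.109 m; argument = (1.29 − 2.90955)/5.109 = -0.3170.
C = C₀ × ½·erfc(-0.3170) = 1270 × 0.6730 = 855 mg/L.

855 mg/L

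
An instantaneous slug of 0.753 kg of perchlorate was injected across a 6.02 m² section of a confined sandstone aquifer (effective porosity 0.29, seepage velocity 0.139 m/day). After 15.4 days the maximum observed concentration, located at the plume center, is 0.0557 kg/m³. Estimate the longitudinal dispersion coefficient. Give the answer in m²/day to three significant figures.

At the plume center C_max = M/(n_e·A·√(4πDt)), so D = M²/(4πt·(n_e·A·C_max)²).
n_e·A·C_max = 0.29 × 6.02 × 0.0557 = 0.09724 kg/m.
D = 0.753²/(4π × 15.4 × 0.09724²) = 0.310 m²/day.

0.310 m²/day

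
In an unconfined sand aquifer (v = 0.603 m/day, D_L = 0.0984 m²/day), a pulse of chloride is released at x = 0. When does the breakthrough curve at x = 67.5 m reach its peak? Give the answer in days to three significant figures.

For the 1D instantaneous-source solution, setting ∂C/∂t = 0 at fixed x gives v²t² + 2Dt − x² = 0, so t = (√(D² + v²x²) − D)/v².
√(D² + v²x²) = √(0.0984² + 0.603² × 67.5²) = 40.70; v² = 0.363609.
t = (40.70 − 0.0984)/0.363609 = 112 days (vs. the pure-advection estimate x/v = 112 d).

112 days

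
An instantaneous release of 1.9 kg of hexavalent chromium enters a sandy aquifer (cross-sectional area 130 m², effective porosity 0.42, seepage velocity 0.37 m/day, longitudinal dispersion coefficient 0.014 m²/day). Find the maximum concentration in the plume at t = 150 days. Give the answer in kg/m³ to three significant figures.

0.00677 kg/m³

The peak of an instantaneous 1D plume sits at x = vt; there the Gaussian factor is 1 and C_max = M/(n_e·A·√(4πDt)), where n_e·A is the pore area the mass is dissolved in.
√(4πDt) = √(4π × 0.014 × 150) = 5.137 m, so C_max = 1.9/(0.42 × 130 × 5.137) = 0.00677 kg/m³.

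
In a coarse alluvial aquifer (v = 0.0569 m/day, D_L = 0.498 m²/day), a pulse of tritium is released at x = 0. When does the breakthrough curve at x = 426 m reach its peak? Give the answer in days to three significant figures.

For the 1D instantaneous-source solution, setting ∂C/∂t = 0 at fixed x gives v²t² + 2Dt − x² = 0, so t = (√(D² + v²x²) − D)/v².
√(D² + v²x²) = √(0.498² + 0.0569² × 426²) = 24.24; v² = 0.00323761.
t = (24.24 − 0.498)/0.00323761 = 7330 days (vs. the pure-advection estimate x/v = 7490 d).

7330 days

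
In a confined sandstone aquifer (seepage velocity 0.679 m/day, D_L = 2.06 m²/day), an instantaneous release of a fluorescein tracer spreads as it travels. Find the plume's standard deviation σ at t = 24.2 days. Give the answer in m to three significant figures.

Dispersive spreading gives a Gaussian with σ² = 2Dt; advection only shifts the center.
σ = √(2 × 2.06 × 24.2) = 9.99 m.

9.99 m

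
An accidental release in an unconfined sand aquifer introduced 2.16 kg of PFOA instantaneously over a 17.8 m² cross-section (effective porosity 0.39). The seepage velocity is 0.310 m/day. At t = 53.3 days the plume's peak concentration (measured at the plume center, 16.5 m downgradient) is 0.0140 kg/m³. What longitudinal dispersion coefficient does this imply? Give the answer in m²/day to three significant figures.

0.737 m²/day

At the plume center C_max = M/(n_e·A·√(4πDt)), so D = M²/(4πt·(n_e·A·C_max)²).
n_e·A·C_max = 0.39 × 17.8 × 0.0140 = 0.09719 kg/m.
D = 2.16²/(4π × 53.3 × 0.09719²) = 0.737 m²/day.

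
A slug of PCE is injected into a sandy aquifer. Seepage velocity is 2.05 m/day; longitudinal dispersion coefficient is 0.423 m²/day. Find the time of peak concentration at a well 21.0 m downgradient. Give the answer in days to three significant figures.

For the 1D instantaneous-source solution, setting ∂C/∂t = 0 at fixed x gives v²t² + 2Dt − x² = 0, so t = (√(D² + v²x²) − D)/v².
√(D² + v²x²) = √(0.423² + 2.05² × 21.0²) = 43.05; v² = 4.2025.
t = (43.05 − 0.423)/4.2025 = 10.1 days (vs. the pure-advection estimate x/v = 10.2 d).

10.1 days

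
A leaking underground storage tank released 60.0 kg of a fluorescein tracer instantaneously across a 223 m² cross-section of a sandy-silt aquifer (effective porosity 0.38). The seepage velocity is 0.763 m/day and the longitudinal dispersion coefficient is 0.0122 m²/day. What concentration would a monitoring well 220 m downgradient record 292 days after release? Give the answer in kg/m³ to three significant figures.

0.0611 kg/m³

For an instantaneous plane source, C(x,t) = M/(n_e·A·√(4πDt)) · exp(−(x−vt)²/(4Dt)), with n_e·A the pore (flow) area.
Plume center vt = 0.763 × 292 = 222.796 m, so the well at 220 m is 2.796 m upgradient of the peak.
√(4πDt) = 6.691 m, giving peak height M/(n_e·A·√(4πDt)) = 60.0/(0.38 × 223 × 6.691) = 0.1058 kg/m³.
(x−vt)²/(4Dt) = (-2.796)²/(4 × 0.0122 × 292) = 0.5486; exp(−0.5486) = 0.5778.
C = 0.1058 × 0.5778 = 0.0611 kg/m³.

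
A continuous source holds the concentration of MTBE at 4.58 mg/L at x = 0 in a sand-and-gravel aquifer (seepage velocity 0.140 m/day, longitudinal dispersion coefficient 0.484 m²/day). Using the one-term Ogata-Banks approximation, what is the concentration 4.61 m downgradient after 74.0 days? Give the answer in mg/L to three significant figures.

3.44 mg/L

For a continuous step input, C/C₀ ≈ ½·erfc((x−vt)/(2√(Dt))).
vt = 0.140 × 74.0 = 10.36 m and 2√(Dt) = 2√(0.484 × 74.0) = 11.97 m.
Argument (x−vt)/(2√(Dt)) = (4.61 − 10.36)/11.97 = -0.4804; ½·erfc(-0.4804) = 0.7516.
C = 4.58 × 0.7516 = 3.44 mg/L.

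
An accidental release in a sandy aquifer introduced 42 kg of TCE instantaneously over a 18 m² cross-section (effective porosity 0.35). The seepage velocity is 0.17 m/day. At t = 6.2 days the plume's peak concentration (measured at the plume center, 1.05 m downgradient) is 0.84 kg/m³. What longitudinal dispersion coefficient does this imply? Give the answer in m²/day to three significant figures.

At the plume center C_max = M/(n_e·A·√(4πDt)), so D = M²/(4πt·(n_e·A·C_max)²).
n_e·A·C_max = 0.35 × 18 × 0.84 = 5.292 kg/m.
D = 42²/(4π × 6.2 × 5.292²) = 0.808 m²/day.

0.808 m²/day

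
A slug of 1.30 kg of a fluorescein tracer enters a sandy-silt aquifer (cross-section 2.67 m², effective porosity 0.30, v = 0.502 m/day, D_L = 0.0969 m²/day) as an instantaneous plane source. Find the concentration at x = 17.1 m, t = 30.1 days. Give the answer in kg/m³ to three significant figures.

For an instantaneous plane source, C(x,t) = M/(n_e·A·√(4πDt)) · exp(−(x−vt)²/(4Dt)), with n_e·A the pore (flow) area.
Plume center vt = 0.502 × 30.1 = 15.1102 m, so the well at 17.1 m is 1.9898 m downgradient of the peak.
√(4πDt) = 6.054 m, giving peak height M/(n_e·A·√(4πDt)) = 1.30/(0.30 × 2.67 × 6.054) = 0.2681 kg/m³.
(x−vt)²/(4Dt) = (1.9898)²/(4 × 0.0969 × 30.1) = 0.3394; exp(−0.3394) = 0.7122.
C = 0.2681 × 0.7122 = 0.191 kg/m³.

0.191 kg/m³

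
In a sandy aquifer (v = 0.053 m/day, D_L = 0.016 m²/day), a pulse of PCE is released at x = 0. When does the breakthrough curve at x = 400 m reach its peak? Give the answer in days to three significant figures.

For the 1D instantaneous-source solution, setting ∂C/∂t = 0 at fixed x gives v²t² + 2Dt − x² = 0, so t = (√(D² + v²x²) − D)/v².
√(D² + v²x²) = √(0.016² + 0.053² × 400²) = 21.20; v² = 0.002809.
t = (21.20 − 0.016)/0.002809 = 7540 days (vs. the pure-advection estimate x/v = 7550 d).

7540 days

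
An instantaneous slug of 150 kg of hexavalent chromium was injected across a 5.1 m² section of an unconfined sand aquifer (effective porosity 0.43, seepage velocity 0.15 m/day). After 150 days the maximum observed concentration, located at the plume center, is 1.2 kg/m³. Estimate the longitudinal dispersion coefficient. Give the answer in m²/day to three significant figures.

At the plume center C_max = M/(n_e·A·√(4πDt)), so D = M²/(4πt·(n_e·A·C_max)²).
n_e·A·C_max = 0.43 × 5.1 × 1.2 = 2.632 kg/m.
D = 150²/(4π × 150 × 2.632²) = 1.72 m²/day.

1.72 m²/day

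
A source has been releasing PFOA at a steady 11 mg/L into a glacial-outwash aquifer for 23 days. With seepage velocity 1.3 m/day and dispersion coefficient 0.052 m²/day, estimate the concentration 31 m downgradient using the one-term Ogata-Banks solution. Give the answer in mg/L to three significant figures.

2.62 mg/L

For a continuous step input, C/C₀ ≈ ½·erfc((x−vt)/(2√(Dt))).
vt = 1.3 × 23 = 29.9 m and 2√(Dt) = 2√(0.052 × 23) = 2.187 m.
Argument (x−vt)/(2√(Dt)) = (31 − 29.9)/2.187 = 0.5030; ½·erfc(0.5030) = 0.2384.
C = 11 × 0.2384 = 2.62 mg/L.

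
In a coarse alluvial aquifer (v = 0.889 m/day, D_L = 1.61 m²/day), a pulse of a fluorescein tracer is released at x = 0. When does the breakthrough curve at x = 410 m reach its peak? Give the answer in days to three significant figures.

459 days

For the 1D instantaneous-source solution, setting ∂C/∂t = 0 at fixed x gives v²t² + 2Dt − x² = 0, so t = (√(D² + v²x²) − D)/v².
√(D² + v²x²) = √(1.61² + 0.889² × 410²) = 364.5; v² = 0.790321.
t = (364.5 − 1.61)/0.790321 = 459 days (vs. the pure-advection estimate x/v = 461 d).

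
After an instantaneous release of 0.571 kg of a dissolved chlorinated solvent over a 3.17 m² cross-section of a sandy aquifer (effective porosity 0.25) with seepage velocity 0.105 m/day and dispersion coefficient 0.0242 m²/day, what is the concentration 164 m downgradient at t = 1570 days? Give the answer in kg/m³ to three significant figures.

For an instantaneous plane source, C(x,t) = M/(n_e·A·√(4πDt)) · exp(−(x−vt)²/(4Dt)), with n_e·A the pore (flow) area.
Plume center vt = 0.105 × 1570 = 164.85 m, so the well at 164 m is 0.85 m upgradient of the peak.
√(4πDt) = 21.85 m, giving peak height M/(n_e·A·√(4πDt)) = 0.571/(0.25 × 3.17 × 21.85) = 0.03298 kg/m³.
(x−vt)²/(4Dt) = (-0.85)²/(4 × 0.0242 × 1570) = 0.004754; exp(−0.004754) = 0.9953.
C = 0.03298 × 0.9953 = 0.0328 kg/m³.

0.0328 kg/m³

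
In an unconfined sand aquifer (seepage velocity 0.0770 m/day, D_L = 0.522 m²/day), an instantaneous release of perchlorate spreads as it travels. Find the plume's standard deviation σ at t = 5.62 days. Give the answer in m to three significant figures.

2.42 m

Dispersive spreading gives a Gaussian with σ² = 2Dt; advection only shifts the center.
σ = √(2 × 0.522 × 5.62) = 2.42 m.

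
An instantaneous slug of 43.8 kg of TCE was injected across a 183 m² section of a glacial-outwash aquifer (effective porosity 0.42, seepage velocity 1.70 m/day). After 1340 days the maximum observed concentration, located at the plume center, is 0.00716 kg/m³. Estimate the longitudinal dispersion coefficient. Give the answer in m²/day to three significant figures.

0.376 m²/day

At the plume center C_max = M/(n_e·A·√(4πDt)), so D = M²/(4πt·(n_e·A·C_max)²).
n_e·A·C_max = 0.42 × 183 × 0.00716 = 0.5503 kg/m.
D = 43.8²/(4π × 1340 × 0.5503²) = 0.376 m²/day.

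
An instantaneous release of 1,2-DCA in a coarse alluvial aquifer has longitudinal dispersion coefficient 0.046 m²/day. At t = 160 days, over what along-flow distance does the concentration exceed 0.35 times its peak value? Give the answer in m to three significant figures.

11.1 m

The plume is Gaussian with σ = √(2Dt) = √(2 × 0.046 × 160) = 3.837 m.
C/C_peak = exp(−Δx²/(2σ²)) = 0.35 ⇒ Δx = σ·√(−2 ln 0.35) = 3.837 × 1.449 = 5.560 m.
Width = 2Δx = 11.1 m.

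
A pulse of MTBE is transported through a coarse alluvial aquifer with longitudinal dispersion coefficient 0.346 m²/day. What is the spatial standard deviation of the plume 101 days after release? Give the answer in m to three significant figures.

Dispersive spreading gives a Gaussian with σ² = 2Dt; advection only shifts the center.
σ = √(2 × 0.346 × 101) = 8.36 m.

8.36 m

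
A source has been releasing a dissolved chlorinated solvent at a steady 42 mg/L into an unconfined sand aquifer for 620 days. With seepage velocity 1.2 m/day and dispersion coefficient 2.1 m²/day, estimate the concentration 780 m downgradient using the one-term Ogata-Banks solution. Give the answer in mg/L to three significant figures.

10.1 mg/L

For a continuous step input, C/C₀ ≈ ½·erfc((x−vt)/(2√(Dt))).
vt = 1.2 × 620 = 744 m and 2√(Dt) = 2√(2.1 × 620) = 72.17 m.
Argument (x−vt)/(2√(Dt)) = (780 − 744)/72.17 = 0.4988; ½·erfc(0.4988) = 0.2403.
C = 42 × 0.2403 = 10.1 mg/L.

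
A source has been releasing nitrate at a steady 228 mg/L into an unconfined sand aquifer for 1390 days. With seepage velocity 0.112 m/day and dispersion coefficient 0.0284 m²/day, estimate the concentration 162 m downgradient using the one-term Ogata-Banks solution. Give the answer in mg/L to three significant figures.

For a continuous step input, C/C₀ ≈ ½·erfc((x−vt)/(2√(Dt))).
vt = 0.112 × 1390 = 155.68 m and 2√(Dt) = 2√(0.0284 × 1390) = 12.57 m.
Argument (x−vt)/(2√(Dt)) = (162 − 155.68)/12.57 = 0.5028; ½·erfc(0.5028) = 0.2385.
C = 228 × 0.2385 = 54.4 mg/L.

54.4 mg/L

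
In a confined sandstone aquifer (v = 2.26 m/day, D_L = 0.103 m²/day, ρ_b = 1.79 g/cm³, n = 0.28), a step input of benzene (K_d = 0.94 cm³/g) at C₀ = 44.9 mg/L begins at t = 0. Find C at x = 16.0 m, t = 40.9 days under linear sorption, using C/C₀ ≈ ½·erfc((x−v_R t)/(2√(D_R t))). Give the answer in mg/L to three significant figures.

Retardation factor R = 1 + ρ_b·K_d/n = 1 + 1.79 × 0.94/0.28 = 7.009.
Sorption retards both mechanisms: v_R = v/R = 0.3224 m/day, D_R = D/R = 0.01470 m²/day.
v_R·t = 0.3224 × 40.9 = 13.18616 m; 2√(D_R t) = 1.551 m; argument = (16.0 − 13.18616)/1.551 = 1.814.
C = C₀ × ½·erfc(1.814) = 44.9 × 0.005153 = 0.231 mg/L.

0.231 mg/L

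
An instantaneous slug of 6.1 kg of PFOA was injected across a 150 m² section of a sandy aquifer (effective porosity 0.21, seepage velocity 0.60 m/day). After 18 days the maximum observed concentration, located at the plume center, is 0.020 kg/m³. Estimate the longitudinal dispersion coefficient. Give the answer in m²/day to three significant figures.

0.414 m²/day

At the plume center C_max = M/(n_e·A·√(4πDt)), so D = M²/(4πt·(n_e·A·C_max)²).
n_e·A·C_max = 0.21 × 150 × 0.020 = 0.6300 kg/m.
D = 6.1²/(4π × 18 × 0.6300²) = 0.414 m²/day.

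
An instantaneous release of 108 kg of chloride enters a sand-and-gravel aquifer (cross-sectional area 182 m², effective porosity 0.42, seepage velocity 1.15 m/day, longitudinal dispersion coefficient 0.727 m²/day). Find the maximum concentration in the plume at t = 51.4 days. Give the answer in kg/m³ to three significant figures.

The peak of an instantaneous 1D plume sits at x = vt; there the Gaussian factor is 1 and C_max = M/(n_e·A·√(4πDt)), where n_e·A is the pore area the mass is dissolved in.
√(4πDt) = √(4π × 0.727 × 51.4) = 21.67 m, so C_max = 108/(0.42 × 182 × 21.67) = 0.0652 kg/m³.

0.0652 kg/m³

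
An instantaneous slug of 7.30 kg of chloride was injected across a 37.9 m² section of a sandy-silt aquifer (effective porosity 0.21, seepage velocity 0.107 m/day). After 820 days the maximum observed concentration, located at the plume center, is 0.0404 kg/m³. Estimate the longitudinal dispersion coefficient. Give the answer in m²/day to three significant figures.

0.0500 m²/day

At the plume center C_max = M/(n_e·A·√(4πDt)), so D = M²/(4πt·(n_e·A·C_max)²).
n_e·A·C_max = 0.21 × 37.9 × 0.0404 = 0.3215 kg/m.
D = 7.30²/(4π × 820 × 0.3215²) = 0.0500 m²/day.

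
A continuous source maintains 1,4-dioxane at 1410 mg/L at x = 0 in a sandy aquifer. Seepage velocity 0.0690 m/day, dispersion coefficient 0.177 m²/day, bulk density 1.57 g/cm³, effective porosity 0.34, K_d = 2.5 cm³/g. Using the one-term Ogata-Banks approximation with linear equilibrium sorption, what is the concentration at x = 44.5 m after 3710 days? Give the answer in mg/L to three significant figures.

13.1 mg/L

Retardation factor R = 1 + ρ_b·K_d/n = 1 + 1.57 × 2.5/0.34 = 12.54.
Sorption retards both mechanisms: v_R = v/R = 0.005502 m/day, D_R = D/R = 0.01411 m²/day.
v_R·t = 0.005502 × 3710 = 20.41242 m; 2√(D_R t) = 14.47 m; argument = (44.5 − 20.41242)/14.47 = 1.665.
C = C₀ × ½·erfc(1.665) = 1410 × 0.009270 = 13.1 mg/L.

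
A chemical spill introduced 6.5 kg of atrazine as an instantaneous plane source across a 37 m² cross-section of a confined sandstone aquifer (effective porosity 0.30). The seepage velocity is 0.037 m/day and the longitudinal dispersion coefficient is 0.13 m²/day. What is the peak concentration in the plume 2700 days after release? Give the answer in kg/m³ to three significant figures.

The peak of an instantaneous 1D plume sits at x = vt; there the Gaussian factor is 1 and C_max = M/(n_e·A·√(4πDt)), where n_e·A is the pore area the mass is dissolved in.
√(4πDt) = √(4π × 0.13 × 2700) = 66.41 m, so C_max = 6.5/(0.30 × 37 × 66.41) = 0.00882 kg/m³.

0.00882 kg/m³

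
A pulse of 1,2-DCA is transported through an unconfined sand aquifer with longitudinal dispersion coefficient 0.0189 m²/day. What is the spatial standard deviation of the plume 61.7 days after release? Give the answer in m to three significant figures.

Dispersive spreading gives a Gaussian with σ² = 2Dt; advection only shifts the center.
σ = √(2 × 0.0189 × 61.7) = 1.53 m.

1.53 m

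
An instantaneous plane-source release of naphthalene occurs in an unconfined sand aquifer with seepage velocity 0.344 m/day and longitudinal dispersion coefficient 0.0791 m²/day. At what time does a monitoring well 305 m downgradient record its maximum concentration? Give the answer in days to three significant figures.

For the 1D instantaneous-source solution, setting ∂C/∂t = 0 at fixed x gives v²t² + 2Dt − x² = 0, so t = (√(D² + v²x²) − D)/v².
√(D² + v²x²) = √(0.0791² + 0.344² × 305²) = 104.9; v² = 0.118336.
t = (104.9 − 0.0791)/0.118336 = 886 days (vs. the pure-advection estimate x/v = 887 d).

886 days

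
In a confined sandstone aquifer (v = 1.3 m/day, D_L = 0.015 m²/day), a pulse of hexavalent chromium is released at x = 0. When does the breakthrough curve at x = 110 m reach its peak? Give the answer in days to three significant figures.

For the 1D instantaneous-source solution, setting ∂C/∂t = 0 at fixed x gives v²t² + 2Dt − x² = 0, so t = (√(D² + v²x²) − D)/v².
√(D² + v²x²) = √(0.015² + 1.3² × 110²) = 143.0; v² = 1.69.
t = (143.0 − 0.015)/1.69 = 84.6 days (vs. the pure-advection estimate x/v = 84.6 d).

84.6 days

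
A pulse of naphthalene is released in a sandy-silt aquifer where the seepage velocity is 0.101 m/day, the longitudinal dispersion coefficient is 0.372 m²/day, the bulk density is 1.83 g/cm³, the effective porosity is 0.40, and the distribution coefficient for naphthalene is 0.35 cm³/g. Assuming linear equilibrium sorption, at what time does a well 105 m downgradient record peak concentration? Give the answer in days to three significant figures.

2610 days

Retardation factor R = 1 + ρ_b·K_d/n = 1 + 1.83 × 0.35/0.40 = 2.601.
Sorption retards both mechanisms: v_R = v/R = 0.03883 m/day, D_R = D/R = 0.1430 m²/day.
Peak time from v_R²t² + 2D_R t − x² = 0: t = (√(D_R² + v_R²x²) − D_R)/v_R².
√(D_R² + v_R²x²) = √(0.1430² + 0.03883² × 105²) = 4.080; v_R² = 0.001508.
t = (4.080 − 0.1430)/0.001508 = 2610 days.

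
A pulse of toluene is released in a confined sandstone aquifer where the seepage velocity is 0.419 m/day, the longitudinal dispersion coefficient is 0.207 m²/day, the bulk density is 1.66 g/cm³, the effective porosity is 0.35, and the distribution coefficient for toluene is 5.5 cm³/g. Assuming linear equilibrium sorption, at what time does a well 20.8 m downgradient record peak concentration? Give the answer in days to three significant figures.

Retardation factor R = 1 + ρ_b·K_d/n = 1 + 1.66 × 5.5/0.35 = 27.09.
Sorption retards both mechanisms: v_R = v/R = 0.01547 m/day, D_R = D/R = 0.007641 m²/day.
Peak time from v_R²t² + 2D_R t − x² = 0: t = (√(D_R² + v_R²x²) − D_R)/v_R².
√(D_R² + v_R²x²) = √(0.007641² + 0.01547² × 20.8²) = 0.3219; v_R² = 0.0002393.
t = (0.3219 − 0.007641)/0.0002393 = 1310 days.

1310 days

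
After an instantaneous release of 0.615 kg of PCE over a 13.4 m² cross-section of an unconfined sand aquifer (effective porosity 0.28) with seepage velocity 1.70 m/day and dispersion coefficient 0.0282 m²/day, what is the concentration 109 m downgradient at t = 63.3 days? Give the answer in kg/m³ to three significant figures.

For an instantaneous plane source, C(x,t) = M/(n_e·A·√(4πDt)) · exp(−(x−vt)²/(4Dt)), with n_e·A the pore (flow) area.
Plume center vt = 1.70 × 63.3 = 107.61 m, so the well at 109 m is 1.39 m downgradient of the peak.
√(4πDt) = 4.736 m, giving peak height M/(n_e·A·√(4πDt)) = 0.615/(0.28 × 13.4 × 4.736) = 0.03461 kg/m³.
(x−vt)²/(4Dt) = (1.39)²/(4 × 0.0282 × 63.3) = 0.2706; exp(−0.2706) = 0.7629.
C = 0.03461 × 0.7629 = 0.0264 kg/m³.

0.0264 kg/m³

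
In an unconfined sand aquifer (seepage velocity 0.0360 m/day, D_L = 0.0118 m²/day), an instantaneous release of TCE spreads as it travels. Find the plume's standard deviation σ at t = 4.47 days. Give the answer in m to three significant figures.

0.325 m

Dispersive spreading gives a Gaussian with σ² = 2Dt; advection only shifts the center.
σ = √(2 × 0.0118 × 4.47) = 0.325 m.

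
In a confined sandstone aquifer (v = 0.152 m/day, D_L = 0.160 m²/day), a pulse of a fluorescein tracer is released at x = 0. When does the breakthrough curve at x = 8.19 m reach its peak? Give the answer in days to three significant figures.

47.4 days

For the 1D instantaneous-source solution, setting ∂C/∂t = 0 at fixed x gives v²t² + 2Dt − x² = 0, so t = (√(D² + v²x²) − D)/v².
√(D² + v²x²) = √(0.160² + 0.152² × 8.19²) = 1.255; v² = 0.023104.
t = (1.255 − 0.160)/0.023104 = 47.4 days (vs. the pure-advection estimate x/v = 53.9 d).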